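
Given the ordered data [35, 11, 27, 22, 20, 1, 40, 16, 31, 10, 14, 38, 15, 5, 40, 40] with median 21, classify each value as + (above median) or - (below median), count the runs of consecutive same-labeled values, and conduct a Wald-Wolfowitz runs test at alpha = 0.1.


Step 1: Compute median = 21; label A = above, B = below.
Labels in order: ABAABBABABBABBAA  (n_A = 8, n_B = 8)
Step 2: Count runs R = 11.
Step 3: Under H0 (random ordering), E[R] = 2*n_A*n_B/(n_A+n_B) + 1 = 2*8*8/16 + 1 = 9.0000.
        Var[R] = 2*n_A*n_B*(2*n_A*n_B - n_A - n_B) / ((n_A+n_B)^2 * (n_A+n_B-1)) = 14336/3840 = 3.7333.
        SD[R] = 1.9322.
Step 4: Continuity-corrected z = (R - 0.5 - E[R]) / SD[R] = (11 - 0.5 - 9.0000) / 1.9322 = 0.7763.
Step 5: Two-sided p-value via normal approximation = 2*(1 - Phi(|z|)) = 0.437558.
Step 6: alpha = 0.1. fail to reject H0.

R = 11, z = 0.7763, p = 0.437558, fail to reject H0.


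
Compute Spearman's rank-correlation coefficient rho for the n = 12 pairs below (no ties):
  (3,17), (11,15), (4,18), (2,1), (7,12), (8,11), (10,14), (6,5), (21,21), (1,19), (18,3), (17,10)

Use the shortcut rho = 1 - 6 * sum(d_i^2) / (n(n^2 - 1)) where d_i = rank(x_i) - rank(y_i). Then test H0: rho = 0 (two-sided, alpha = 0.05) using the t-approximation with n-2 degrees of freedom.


Step 1: Rank x and y separately (midranks; no ties here).
rank(x): 3->3, 11->9, 4->4, 2->2, 7->6, 8->7, 10->8, 6->5, 21->12, 1->1, 18->11, 17->10
rank(y): 17->9, 15->8, 18->10, 1->1, 12->6, 11->5, 14->7, 5->3, 21->12, 19->11, 3->2, 10->4
Step 2: d_i = R_x(i) - R_y(i); compute d_i^2.
  (3-9)^2=36, (9-8)^2=1, (4-10)^2=36, (2-1)^2=1, (6-6)^2=0, (7-5)^2=4, (8-7)^2=1, (5-3)^2=4, (12-12)^2=0, (1-11)^2=100, (11-2)^2=81, (10-4)^2=36
sum(d^2) = 300.
Step 3: rho = 1 - 6*300 / (12*(12^2 - 1)) = 1 - 1800/1716 = -0.048951.
Step 4: Under H0, t = rho * sqrt((n-2)/(1-rho^2)) = -0.1550 ~ t(10).
Step 5: Two-sided p-value from the t-distribution with 10 df = 0.879919.
Step 6: alpha = 0.05. fail to reject H0.

rho = -0.0490, p = 0.879919, fail to reject H0 at alpha = 0.05.


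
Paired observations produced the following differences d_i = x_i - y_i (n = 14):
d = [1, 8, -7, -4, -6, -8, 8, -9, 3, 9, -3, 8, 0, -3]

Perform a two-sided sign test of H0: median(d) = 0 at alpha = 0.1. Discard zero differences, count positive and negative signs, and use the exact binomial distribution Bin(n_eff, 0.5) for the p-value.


Step 1: Discard zero differences. Original n = 14; n_eff = number of nonzero differences = 13.
Nonzero differences (with sign): +1, +8, -7, -4, -6, -8, +8, -9, +3, +9, -3, +8, -3
Step 2: Count signs: positive = 6, negative = 7.
Step 3: Under H0: P(positive) = 0.5, so the number of positives S ~ Bin(13, 0.5).
Step 4: Two-sided exact p-value = sum of Bin(13,0.5) probabilities at or below the observed probability = 1.000000.
Step 5: alpha = 0.1. fail to reject H0.

n_eff = 13, pos = 6, neg = 7, p = 1.000000, fail to reject H0.


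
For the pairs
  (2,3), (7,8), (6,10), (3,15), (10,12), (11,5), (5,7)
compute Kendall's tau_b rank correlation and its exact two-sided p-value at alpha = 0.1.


Step 1: Enumerate the 21 unordered pairs (i,j) with i<j and classify each by sign(x_j-x_i) * sign(y_j-y_i).
  (1,2):dx=+5,dy=+5->C; (1,3):dx=+4,dy=+7->C; (1,4):dx=+1,dy=+12->C; (1,5):dx=+8,dy=+9->C
  (1,6):dx=+9,dy=+2->C; (1,7):dx=+3,dy=+4->C; (2,3):dx=-1,dy=+2->D; (2,4):dx=-4,dy=+7->D
  (2,5):dx=+3,dy=+4->C; (2,6):dx=+4,dy=-3->D; (2,7):dx=-2,dy=-1->C; (3,4):dx=-3,dy=+5->D
  (3,5):dx=+4,dy=+2->C; (3,6):dx=+5,dy=-5->D; (3,7):dx=-1,dy=-3->C; (4,5):dx=+7,dy=-3->D
  (4,6):dx=+8,dy=-10->D; (4,7):dx=+2,dy=-8->D; (5,6):dx=+1,dy=-7->D; (5,7):dx=-5,dy=-5->C
  (6,7):dx=-6,dy=+2->D
Step 2: C = 11, D = 10, total pairs = 21.
Step 3: tau = (C - D)/(n(n-1)/2) = (11 - 10)/21 = 0.047619.
Step 4: Exact two-sided p-value (enumerate n! = 5040 permutations of y under H0): p = 1.000000.
Step 5: alpha = 0.1. fail to reject H0.

tau_b = 0.0476 (C=11, D=10), p = 1.000000, fail to reject H0.


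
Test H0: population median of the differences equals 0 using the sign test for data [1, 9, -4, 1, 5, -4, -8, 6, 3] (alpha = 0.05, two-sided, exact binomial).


Step 1: Discard zero differences. Original n = 9; n_eff = number of nonzero differences = 9.
Nonzero differences (with sign): +1, +9, -4, +1, +5, -4, -8, +6, +3
Step 2: Count signs: positive = 6, negative = 3.
Step 3: Under H0: P(positive) = 0.5, so the number of positives S ~ Bin(9, 0.5).
Step 4: Two-sided exact p-value = sum of Bin(9,0.5) probabilities at or below the observed probability = 0.507812.
Step 5: alpha = 0.05. fail to reject H0.

n_eff = 9, pos = 6, neg = 3, p = 0.507812, fail to reject H0.


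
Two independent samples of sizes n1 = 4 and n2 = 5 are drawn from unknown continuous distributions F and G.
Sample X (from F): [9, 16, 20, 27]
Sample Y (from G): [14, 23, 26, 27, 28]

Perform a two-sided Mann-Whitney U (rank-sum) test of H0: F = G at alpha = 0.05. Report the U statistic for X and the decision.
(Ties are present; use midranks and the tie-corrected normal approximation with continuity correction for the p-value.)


Step 1: Combine and sort all 9 observations; assign midranks.
sorted (value, group): (9,X), (14,Y), (16,X), (20,X), (23,Y), (26,Y), (27,X), (27,Y), (28,Y)
ranks: 9->1, 14->2, 16->3, 20->4, 23->5, 26->6, 27->7.5, 27->7.5, 28->9
Step 2: Rank sum for X: R1 = 1 + 3 + 4 + 7.5 = 15.5.
Step 3: U_X = R1 - n1(n1+1)/2 = 15.5 - 4*5/2 = 15.5 - 10 = 5.5.
       U_Y = n1*n2 - U_X = 20 - 5.5 = 14.5.
Step 4: Ties are present, so use the tie-corrected normal approximation (with continuity correction) for the p-value.
Step 5: p-value = 0.325163; compare to alpha = 0.05. fail to reject H0.

U_X = 5.5, p = 0.325163, fail to reject H0 at alpha = 0.05.


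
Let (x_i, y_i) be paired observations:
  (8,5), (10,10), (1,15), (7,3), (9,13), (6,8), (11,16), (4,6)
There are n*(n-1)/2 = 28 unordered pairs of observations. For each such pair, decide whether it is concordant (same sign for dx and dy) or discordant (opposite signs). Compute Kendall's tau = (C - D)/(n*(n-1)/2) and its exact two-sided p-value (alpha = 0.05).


Step 1: Enumerate the 28 unordered pairs (i,j) with i<j and classify each by sign(x_j-x_i) * sign(y_j-y_i).
  (1,2):dx=+2,dy=+5->C; (1,3):dx=-7,dy=+10->D; (1,4):dx=-1,dy=-2->C; (1,5):dx=+1,dy=+8->C
  (1,6):dx=-2,dy=+3->D; (1,7):dx=+3,dy=+11->C; (1,8):dx=-4,dy=+1->D; (2,3):dx=-9,dy=+5->D
  (2,4):dx=-3,dy=-7->C; (2,5):dx=-1,dy=+3->D; (2,6):dx=-4,dy=-2->C; (2,7):dx=+1,dy=+6->C
  (2,8):dx=-6,dy=-4->C; (3,4):dx=+6,dy=-12->D; (3,5):dx=+8,dy=-2->D; (3,6):dx=+5,dy=-7->D
  (3,7):dx=+10,dy=+1->C; (3,8):dx=+3,dy=-9->D; (4,5):dx=+2,dy=+10->C; (4,6):dx=-1,dy=+5->D
  (4,7):dx=+4,dy=+13->C; (4,8):dx=-3,dy=+3->D; (5,6):dx=-3,dy=-5->C; (5,7):dx=+2,dy=+3->C
  (5,8):dx=-5,dy=-7->C; (6,7):dx=+5,dy=+8->C; (6,8):dx=-2,dy=-2->C; (7,8):dx=-7,dy=-10->C
Step 2: C = 17, D = 11, total pairs = 28.
Step 3: tau = (C - D)/(n(n-1)/2) = (17 - 11)/28 = 0.214286.
Step 4: Exact two-sided p-value (enumerate n! = 40320 permutations of y under H0): p = 0.548413.
Step 5: alpha = 0.05. fail to reject H0.

tau_b = 0.2143 (C=17, D=11), p = 0.548413, fail to reject H0.


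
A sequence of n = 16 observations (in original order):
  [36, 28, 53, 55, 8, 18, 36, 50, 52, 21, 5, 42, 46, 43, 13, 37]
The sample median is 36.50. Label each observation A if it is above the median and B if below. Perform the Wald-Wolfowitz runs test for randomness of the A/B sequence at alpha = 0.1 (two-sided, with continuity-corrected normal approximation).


Step 1: Compute median = 36.50; label A = above, B = below.
Labels in order: BBAABBBAABBAAABA  (n_A = 8, n_B = 8)
Step 2: Count runs R = 8.
Step 3: Under H0 (random ordering), E[R] = 2*n_A*n_B/(n_A+n_B) + 1 = 2*8*8/16 + 1 = 9.0000.
        Var[R] = 2*n_A*n_B*(2*n_A*n_B - n_A - n_B) / ((n_A+n_B)^2 * (n_A+n_B-1)) = 14336/3840 = 3.7333.
        SD[R] = 1.9322.
Step 4: Continuity-corrected z = (R + 0.5 - E[R]) / SD[R] = (8 + 0.5 - 9.0000) / 1.9322 = -0.2588.
Step 5: Two-sided p-value via normal approximation = 2*(1 - Phi(|z|)) = 0.795809.
Step 6: alpha = 0.1. fail to reject H0.

R = 8, z = -0.2588, p = 0.795809, fail to reject H0.


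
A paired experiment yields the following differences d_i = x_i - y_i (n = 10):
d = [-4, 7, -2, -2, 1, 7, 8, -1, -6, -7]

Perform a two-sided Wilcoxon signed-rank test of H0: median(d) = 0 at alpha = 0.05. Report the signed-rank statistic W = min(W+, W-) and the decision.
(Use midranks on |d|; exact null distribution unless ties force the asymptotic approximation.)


Step 1: Drop any zero differences (none here) and take |d_i|.
|d| = [4, 7, 2, 2, 1, 7, 8, 1, 6, 7]
Step 2: Midrank |d_i| (ties get averaged ranks).
ranks: |4|->5, |7|->8, |2|->3.5, |2|->3.5, |1|->1.5, |7|->8, |8|->10, |1|->1.5, |6|->6, |7|->8
Step 3: Attach original signs; sum ranks with positive sign and with negative sign.
W+ = 8 + 1.5 + 8 + 10 = 27.5
W- = 5 + 3.5 + 3.5 + 1.5 + 6 + 8 = 27.5
(Check: W+ + W- = 55 should equal n(n+1)/2 = 55.)
Step 4: Test statistic W = min(W+, W-) = 27.5.
Step 5: Ties in |d|, so use the tie-corrected normal approximation.
        E[W] = n(n+1)/4 = 10*11/4 = 27.5.
        Tie groups: |d|=1 (t=2), |d|=2 (t=2), |d|=7 (t=3); sum(t^3 - t) = 36.
        Var[W] = n(n+1)(2n+1)/24 - sum(t^3-t)/48 = 2310/24 - 36/48 = 95.5.
        z = (W - E[W]) / sqrt(Var[W]) = (27.5 - 27.5) / 9.7724 = 0.0000.
        Two-sided p = 2*Phi(z) = 1.000000.
Step 6: alpha = 0.05. fail to reject H0.

W+ = 27.5, W- = 27.5, W = min = 27.5, p = 1.000000, fail to reject H0.


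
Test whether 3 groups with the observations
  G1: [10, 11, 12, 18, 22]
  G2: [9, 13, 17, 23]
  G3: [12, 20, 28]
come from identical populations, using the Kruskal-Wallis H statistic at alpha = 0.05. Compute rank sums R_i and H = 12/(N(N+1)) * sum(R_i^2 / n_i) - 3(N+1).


Step 1: Combine all N = 12 observations and assign midranks.
sorted (value, group, rank): (9,G2,1), (10,G1,2), (11,G1,3), (12,G1,4.5), (12,G3,4.5), (13,G2,6), (17,G2,7), (18,G1,8), (20,G3,9), (22,G1,10), (23,G2,11), (28,G3,12)
Step 2: Sum ranks within each group.
R_1 = 27.5 (n_1 = 5)
R_2 = 25 (n_2 = 4)
R_3 = 25.5 (n_3 = 3)
Step 3: H = 12/(N(N+1)) * sum(R_i^2/n_i) - 3(N+1)
     = 12/(12*13) * (27.5^2/5 + 25^2/4 + 25.5^2/3) - 3*13
     = 0.076923 * 524.25 - 39
     = 1.326923.
Step 4: Ties present; correction factor C = 1 - 6/(12^3 - 12) = 0.996503. Corrected H = 1.326923 / 0.996503 = 1.331579.
Step 5: Under H0, H ~ chi^2(2); p-value = 0.513868.
Step 6: alpha = 0.05. fail to reject H0.

H = 1.3316, df = 2, p = 0.513868, fail to reject H0.


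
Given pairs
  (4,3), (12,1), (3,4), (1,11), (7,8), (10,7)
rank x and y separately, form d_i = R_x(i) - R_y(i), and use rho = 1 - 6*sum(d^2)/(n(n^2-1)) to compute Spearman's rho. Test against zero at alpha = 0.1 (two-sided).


Step 1: Rank x and y separately (midranks; no ties here).
rank(x): 4->3, 12->6, 3->2, 1->1, 7->4, 10->5
rank(y): 3->2, 1->1, 4->3, 11->6, 8->5, 7->4
Step 2: d_i = R_x(i) - R_y(i); compute d_i^2.
  (3-2)^2=1, (6-1)^2=25, (2-3)^2=1, (1-6)^2=25, (4-5)^2=1, (5-4)^2=1
sum(d^2) = 54.
Step 3: rho = 1 - 6*54 / (6*(6^2 - 1)) = 1 - 324/210 = -0.542857.
Step 4: Under H0, t = rho * sqrt((n-2)/(1-rho^2)) = -1.2928 ~ t(4).
Step 5: Two-sided p-value from the t-distribution with 4 df = 0.265703.
Step 6: alpha = 0.1. fail to reject H0.

rho = -0.5429, p = 0.265703, fail to reject H0 at alpha = 0.1.


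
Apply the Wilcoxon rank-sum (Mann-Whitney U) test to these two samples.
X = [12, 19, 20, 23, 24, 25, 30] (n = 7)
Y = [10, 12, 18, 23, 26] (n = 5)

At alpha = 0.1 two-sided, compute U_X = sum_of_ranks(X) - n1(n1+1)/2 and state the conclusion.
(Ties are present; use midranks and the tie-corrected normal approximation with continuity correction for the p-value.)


Step 1: Combine and sort all 12 observations; assign midranks.
sorted (value, group): (10,Y), (12,X), (12,Y), (18,Y), (19,X), (20,X), (23,X), (23,Y), (24,X), (25,X), (26,Y), (30,X)
ranks: 10->1, 12->2.5, 12->2.5, 18->4, 19->5, 20->6, 23->7.5, 23->7.5, 24->9, 25->10, 26->11, 30->12
Step 2: Rank sum for X: R1 = 2.5 + 5 + 6 + 7.5 + 9 + 10 + 12 = 52.
Step 3: U_X = R1 - n1(n1+1)/2 = 52 - 7*8/2 = 52 - 28 = 24.
       U_Y = n1*n2 - U_X = 35 - 24 = 11.
Step 4: Ties are present, so use the tie-corrected normal approximation (with continuity correction) for the p-value.
Step 5: p-value = 0.328162; compare to alpha = 0.1. fail to reject H0.

U_X = 24, p = 0.328162, fail to reject H0 at alpha = 0.1.


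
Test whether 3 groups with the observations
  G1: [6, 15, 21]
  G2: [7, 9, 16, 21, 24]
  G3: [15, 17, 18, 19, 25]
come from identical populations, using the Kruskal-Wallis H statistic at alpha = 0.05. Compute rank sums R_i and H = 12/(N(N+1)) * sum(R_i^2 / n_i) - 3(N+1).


Step 1: Combine all N = 13 observations and assign midranks.
sorted (value, group, rank): (6,G1,1), (7,G2,2), (9,G2,3), (15,G1,4.5), (15,G3,4.5), (16,G2,6), (17,G3,7), (18,G3,8), (19,G3,9), (21,G1,10.5), (21,G2,10.5), (24,G2,12), (25,G3,13)
Step 2: Sum ranks within each group.
R_1 = 16 (n_1 = 3)
R_2 = 33.5 (n_2 = 5)
R_3 = 41.5 (n_3 = 5)
Step 3: H = 12/(N(N+1)) * sum(R_i^2/n_i) - 3(N+1)
     = 12/(13*14) * (16^2/3 + 33.5^2/5 + 41.5^2/5) - 3*14
     = 0.065934 * 654.233 - 42
     = 1.136264.
Step 4: Ties present; correction factor C = 1 - 12/(13^3 - 13) = 0.994505. Corrected H = 1.136264 / 0.994505 = 1.142541.
Step 5: Under H0, H ~ chi^2(2); p-value = 0.564807.
Step 6: alpha = 0.05. fail to reject H0.

H = 1.1425, df = 2, p = 0.564807, fail to reject H0.


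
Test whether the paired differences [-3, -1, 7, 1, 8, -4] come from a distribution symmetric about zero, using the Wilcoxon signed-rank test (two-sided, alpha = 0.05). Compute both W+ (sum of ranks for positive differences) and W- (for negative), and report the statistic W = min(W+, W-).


Step 1: Drop any zero differences (none here) and take |d_i|.
|d| = [3, 1, 7, 1, 8, 4]
Step 2: Midrank |d_i| (ties get averaged ranks).
ranks: |3|->3, |1|->1.5, |7|->5, |1|->1.5, |8|->6, |4|->4
Step 3: Attach original signs; sum ranks with positive sign and with negative sign.
W+ = 5 + 1.5 + 6 = 12.5
W- = 3 + 1.5 + 4 = 8.5
(Check: W+ + W- = 21 should equal n(n+1)/2 = 21.)
Step 4: Test statistic W = min(W+, W-) = 8.5.
Step 5: Ties in |d|, so use the tie-corrected normal approximation.
        E[W] = n(n+1)/4 = 6*7/4 = 10.5.
        Tie groups: |d|=1 (t=2); sum(t^3 - t) = 6.
        Var[W] = n(n+1)(2n+1)/24 - sum(t^3-t)/48 = 546/24 - 6/48 = 22.625.
        z = (W - E[W]) / sqrt(Var[W]) = (8.5 - 10.5) / 4.7566 = -0.4205.
        Two-sided p = 2*Phi(z) = 0.674142.
Step 6: alpha = 0.05. fail to reject H0.

W+ = 12.5, W- = 8.5, W = min = 8.5, p = 0.674142, fail to reject H0.


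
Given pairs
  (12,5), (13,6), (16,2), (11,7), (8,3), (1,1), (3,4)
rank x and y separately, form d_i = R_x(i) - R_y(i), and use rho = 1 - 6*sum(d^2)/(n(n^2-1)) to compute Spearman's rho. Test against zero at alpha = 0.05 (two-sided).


Step 1: Rank x and y separately (midranks; no ties here).
rank(x): 12->5, 13->6, 16->7, 11->4, 8->3, 1->1, 3->2
rank(y): 5->5, 6->6, 2->2, 7->7, 3->3, 1->1, 4->4
Step 2: d_i = R_x(i) - R_y(i); compute d_i^2.
  (5-5)^2=0, (6-6)^2=0, (7-2)^2=25, (4-7)^2=9, (3-3)^2=0, (1-1)^2=0, (2-4)^2=4
sum(d^2) = 38.
Step 3: rho = 1 - 6*38 / (7*(7^2 - 1)) = 1 - 228/336 = 0.321429.
Step 4: Under H0, t = rho * sqrt((n-2)/(1-rho^2)) = 0.7590 ~ t(5).
Step 5: Two-sided p-value from the t-distribution with 5 df = 0.482072.
Step 6: alpha = 0.05. fail to reject H0.

rho = 0.3214, p = 0.482072, fail to reject H0 at alpha = 0.05.


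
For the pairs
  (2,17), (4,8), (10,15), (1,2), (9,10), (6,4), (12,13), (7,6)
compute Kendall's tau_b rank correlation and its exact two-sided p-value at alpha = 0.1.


Step 1: Enumerate the 28 unordered pairs (i,j) with i<j and classify each by sign(x_j-x_i) * sign(y_j-y_i).
  (1,2):dx=+2,dy=-9->D; (1,3):dx=+8,dy=-2->D; (1,4):dx=-1,dy=-15->C; (1,5):dx=+7,dy=-7->D
  (1,6):dx=+4,dy=-13->D; (1,7):dx=+10,dy=-4->D; (1,8):dx=+5,dy=-11->D; (2,3):dx=+6,dy=+7->C
  (2,4):dx=-3,dy=-6->C; (2,5):dx=+5,dy=+2->C; (2,6):dx=+2,dy=-4->D; (2,7):dx=+8,dy=+5->C
  (2,8):dx=+3,dy=-2->D; (3,4):dx=-9,dy=-13->C; (3,5):dx=-1,dy=-5->C; (3,6):dx=-4,dy=-11->C
  (3,7):dx=+2,dy=-2->D; (3,8):dx=-3,dy=-9->C; (4,5):dx=+8,dy=+8->C; (4,6):dx=+5,dy=+2->C
  (4,7):dx=+11,dy=+11->C; (4,8):dx=+6,dy=+4->C; (5,6):dx=-3,dy=-6->C; (5,7):dx=+3,dy=+3->C
  (5,8):dx=-2,dy=-4->C; (6,7):dx=+6,dy=+9->C; (6,8):dx=+1,dy=+2->C; (7,8):dx=-5,dy=-7->C
Step 2: C = 19, D = 9, total pairs = 28.
Step 3: tau = (C - D)/(n(n-1)/2) = (19 - 9)/28 = 0.357143.
Step 4: Exact two-sided p-value (enumerate n! = 40320 permutations of y under H0): p = 0.275099.
Step 5: alpha = 0.1. fail to reject H0.

tau_b = 0.3571 (C=19, D=9), p = 0.275099, fail to reject H0.


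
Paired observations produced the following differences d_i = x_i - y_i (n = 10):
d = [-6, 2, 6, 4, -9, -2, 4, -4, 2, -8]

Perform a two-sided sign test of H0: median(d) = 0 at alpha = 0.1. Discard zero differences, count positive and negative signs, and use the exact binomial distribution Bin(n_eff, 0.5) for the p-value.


Step 1: Discard zero differences. Original n = 10; n_eff = number of nonzero differences = 10.
Nonzero differences (with sign): -6, +2, +6, +4, -9, -2, +4, -4, +2, -8
Step 2: Count signs: positive = 5, negative = 5.
Step 3: Under H0: P(positive) = 0.5, so the number of positives S ~ Bin(10, 0.5).
Step 4: Two-sided exact p-value = sum of Bin(10,0.5) probabilities at or below the observed probability = 1.000000.
Step 5: alpha = 0.1. fail to reject H0.

n_eff = 10, pos = 5, neg = 5, p = 1.000000, fail to reject H0.


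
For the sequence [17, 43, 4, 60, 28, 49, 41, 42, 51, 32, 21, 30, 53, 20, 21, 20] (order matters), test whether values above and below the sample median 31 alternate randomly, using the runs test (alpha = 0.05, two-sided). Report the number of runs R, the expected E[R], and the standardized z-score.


Step 1: Compute median = 31; label A = above, B = below.
Labels in order: BABABAAAAABBABBB  (n_A = 8, n_B = 8)
Step 2: Count runs R = 9.
Step 3: Under H0 (random ordering), E[R] = 2*n_A*n_B/(n_A+n_B) + 1 = 2*8*8/16 + 1 = 9.0000.
        Var[R] = 2*n_A*n_B*(2*n_A*n_B - n_A - n_B) / ((n_A+n_B)^2 * (n_A+n_B-1)) = 14336/3840 = 3.7333.
        SD[R] = 1.9322.
Step 4: R = E[R], so z = 0 with no continuity correction.
Step 5: Two-sided p-value via normal approximation = 2*(1 - Phi(|z|)) = 1.000000.
Step 6: alpha = 0.05. fail to reject H0.

R = 9, z = 0.0000, p = 1.000000, fail to reject H0.


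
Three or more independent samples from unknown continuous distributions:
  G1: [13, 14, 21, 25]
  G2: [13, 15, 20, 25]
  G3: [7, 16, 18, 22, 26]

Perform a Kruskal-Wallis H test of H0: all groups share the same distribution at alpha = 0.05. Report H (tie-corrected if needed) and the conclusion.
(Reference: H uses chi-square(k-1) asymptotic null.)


Step 1: Combine all N = 13 observations and assign midranks.
sorted (value, group, rank): (7,G3,1), (13,G1,2.5), (13,G2,2.5), (14,G1,4), (15,G2,5), (16,G3,6), (18,G3,7), (20,G2,8), (21,G1,9), (22,G3,10), (25,G1,11.5), (25,G2,11.5), (26,G3,13)
Step 2: Sum ranks within each group.
R_1 = 27 (n_1 = 4)
R_2 = 27 (n_2 = 4)
R_3 = 37 (n_3 = 5)
Step 3: H = 12/(N(N+1)) * sum(R_i^2/n_i) - 3(N+1)
     = 12/(13*14) * (27^2/4 + 27^2/4 + 37^2/5) - 3*14
     = 0.065934 * 638.3 - 42
     = 0.085714.
Step 4: Ties present; correction factor C = 1 - 12/(13^3 - 13) = 0.994505. Corrected H = 0.085714 / 0.994505 = 0.086188.
Step 5: Under H0, H ~ chi^2(2); p-value = 0.957821.
Step 6: alpha = 0.05. fail to reject H0.

H = 0.0862, df = 2, p = 0.957821, fail to reject H0.


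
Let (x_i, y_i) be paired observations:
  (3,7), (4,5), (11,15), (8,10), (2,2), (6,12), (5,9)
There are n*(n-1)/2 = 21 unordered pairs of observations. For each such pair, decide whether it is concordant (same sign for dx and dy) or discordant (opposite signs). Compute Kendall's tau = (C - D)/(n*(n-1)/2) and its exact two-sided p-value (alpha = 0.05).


Step 1: Enumerate the 21 unordered pairs (i,j) with i<j and classify each by sign(x_j-x_i) * sign(y_j-y_i).
  (1,2):dx=+1,dy=-2->D; (1,3):dx=+8,dy=+8->C; (1,4):dx=+5,dy=+3->C; (1,5):dx=-1,dy=-5->C
  (1,6):dx=+3,dy=+5->C; (1,7):dx=+2,dy=+2->C; (2,3):dx=+7,dy=+10->C; (2,4):dx=+4,dy=+5->C
  (2,5):dx=-2,dy=-3->C; (2,6):dx=+2,dy=+7->C; (2,7):dx=+1,dy=+4->C; (3,4):dx=-3,dy=-5->C
  (3,5):dx=-9,dy=-13->C; (3,6):dx=-5,dy=-3->C; (3,7):dx=-6,dy=-6->C; (4,5):dx=-6,dy=-8->C
  (4,6):dx=-2,dy=+2->D; (4,7):dx=-3,dy=-1->C; (5,6):dx=+4,dy=+10->C; (5,7):dx=+3,dy=+7->C
  (6,7):dx=-1,dy=-3->C
Step 2: C = 19, D = 2, total pairs = 21.
Step 3: tau = (C - D)/(n(n-1)/2) = (19 - 2)/21 = 0.809524.
Step 4: Exact two-sided p-value (enumerate n! = 5040 permutations of y under H0): p = 0.010714.
Step 5: alpha = 0.05. reject H0.

tau_b = 0.8095 (C=19, D=2), p = 0.010714, reject H0.


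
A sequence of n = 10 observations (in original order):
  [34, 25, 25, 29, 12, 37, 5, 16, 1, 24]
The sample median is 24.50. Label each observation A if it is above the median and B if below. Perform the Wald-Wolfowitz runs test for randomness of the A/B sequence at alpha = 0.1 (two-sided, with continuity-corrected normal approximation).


Step 1: Compute median = 24.50; label A = above, B = below.
Labels in order: AAAABABBBB  (n_A = 5, n_B = 5)
Step 2: Count runs R = 4.
Step 3: Under H0 (random ordering), E[R] = 2*n_A*n_B/(n_A+n_B) + 1 = 2*5*5/10 + 1 = 6.0000.
        Var[R] = 2*n_A*n_B*(2*n_A*n_B - n_A - n_B) / ((n_A+n_B)^2 * (n_A+n_B-1)) = 2000/900 = 2.2222.
        SD[R] = 1.4907.
Step 4: Continuity-corrected z = (R + 0.5 - E[R]) / SD[R] = (4 + 0.5 - 6.0000) / 1.4907 = -1.0062.
Step 5: Two-sided p-value via normal approximation = 2*(1 - Phi(|z|)) = 0.314305.
Step 6: alpha = 0.1. fail to reject H0.

R = 4, z = -1.0062, p = 0.314305, fail to reject H0.


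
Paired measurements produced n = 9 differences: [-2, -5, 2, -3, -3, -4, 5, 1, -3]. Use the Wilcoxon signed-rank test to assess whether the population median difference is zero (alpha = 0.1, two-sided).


Step 1: Drop any zero differences (none here) and take |d_i|.
|d| = [2, 5, 2, 3, 3, 4, 5, 1, 3]
Step 2: Midrank |d_i| (ties get averaged ranks).
ranks: |2|->2.5, |5|->8.5, |2|->2.5, |3|->5, |3|->5, |4|->7, |5|->8.5, |1|->1, |3|->5
Step 3: Attach original signs; sum ranks with positive sign and with negative sign.
W+ = 2.5 + 8.5 + 1 = 12
W- = 2.5 + 8.5 + 5 + 5 + 7 + 5 = 33
(Check: W+ + W- = 45 should equal n(n+1)/2 = 45.)
Step 4: Test statistic W = min(W+, W-) = 12.
Step 5: Ties in |d|, so use the tie-corrected normal approximation.
        E[W] = n(n+1)/4 = 9*10/4 = 22.5.
        Tie groups: |d|=2 (t=2), |d|=3 (t=3), |d|=5 (t=2); sum(t^3 - t) = 36.
        Var[W] = n(n+1)(2n+1)/24 - sum(t^3-t)/48 = 1710/24 - 36/48 = 70.5.
        z = (W - E[W]) / sqrt(Var[W]) = (12 - 22.5) / 8.3964 = -1.2505.
        Two-sided p = 2*Phi(z) = 0.211105.
Step 6: alpha = 0.1. fail to reject H0.

W+ = 12, W- = 33, W = min = 12, p = 0.211105, fail to reject H0.


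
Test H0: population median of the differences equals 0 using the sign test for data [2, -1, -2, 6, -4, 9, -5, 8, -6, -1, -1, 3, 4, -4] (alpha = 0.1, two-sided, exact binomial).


Step 1: Discard zero differences. Original n = 14; n_eff = number of nonzero differences = 14.
Nonzero differences (with sign): +2, -1, -2, +6, -4, +9, -5, +8, -6, -1, -1, +3, +4, -4
Step 2: Count signs: positive = 6, negative = 8.
Step 3: Under H0: P(positive) = 0.5, so the number of positives S ~ Bin(14, 0.5).
Step 4: Two-sided exact p-value = sum of Bin(14,0.5) probabilities at or below the observed probability = 0.790527.
Step 5: alpha = 0.1. fail to reject H0.

n_eff = 14, pos = 6, neg = 8, p = 0.790527, fail to reject H0.


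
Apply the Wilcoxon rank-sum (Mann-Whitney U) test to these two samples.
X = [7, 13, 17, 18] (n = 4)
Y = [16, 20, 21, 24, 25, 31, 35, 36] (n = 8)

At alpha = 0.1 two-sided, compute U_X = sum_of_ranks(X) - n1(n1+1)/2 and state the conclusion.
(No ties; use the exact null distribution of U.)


Step 1: Combine and sort all 12 observations; assign midranks.
sorted (value, group): (7,X), (13,X), (16,Y), (17,X), (18,X), (20,Y), (21,Y), (24,Y), (25,Y), (31,Y), (35,Y), (36,Y)
ranks: 7->1, 13->2, 16->3, 17->4, 18->5, 20->6, 21->7, 24->8, 25->9, 31->10, 35->11, 36->12
Step 2: Rank sum for X: R1 = 1 + 2 + 4 + 5 = 12.
Step 3: U_X = R1 - n1(n1+1)/2 = 12 - 4*5/2 = 12 - 10 = 2.
       U_Y = n1*n2 - U_X = 32 - 2 = 30.
Step 4: No ties, so the exact null distribution of U (based on enumerating the C(12,4) = 495 equally likely rank assignments) gives the two-sided p-value.
Step 5: p-value = 0.016162; compare to alpha = 0.1. reject H0.

U_X = 2, p = 0.016162, reject H0 at alpha = 0.1.


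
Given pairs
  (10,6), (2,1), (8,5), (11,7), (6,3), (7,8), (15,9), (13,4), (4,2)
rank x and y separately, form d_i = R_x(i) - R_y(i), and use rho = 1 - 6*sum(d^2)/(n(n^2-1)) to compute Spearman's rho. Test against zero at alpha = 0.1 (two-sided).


Step 1: Rank x and y separately (midranks; no ties here).
rank(x): 10->6, 2->1, 8->5, 11->7, 6->3, 7->4, 15->9, 13->8, 4->2
rank(y): 6->6, 1->1, 5->5, 7->7, 3->3, 8->8, 9->9, 4->4, 2->2
Step 2: d_i = R_x(i) - R_y(i); compute d_i^2.
  (6-6)^2=0, (1-1)^2=0, (5-5)^2=0, (7-7)^2=0, (3-3)^2=0, (4-8)^2=16, (9-9)^2=0, (8-4)^2=16, (2-2)^2=0
sum(d^2) = 32.
Step 3: rho = 1 - 6*32 / (9*(9^2 - 1)) = 1 - 192/720 = 0.733333.
Step 4: Under H0, t = rho * sqrt((n-2)/(1-rho^2)) = 2.8538 ~ t(7).
Step 5: Two-sided p-value from the t-distribution with 7 df = 0.024554.
Step 6: alpha = 0.1. reject H0.

rho = 0.7333, p = 0.024554, reject H0 at alpha = 0.1.


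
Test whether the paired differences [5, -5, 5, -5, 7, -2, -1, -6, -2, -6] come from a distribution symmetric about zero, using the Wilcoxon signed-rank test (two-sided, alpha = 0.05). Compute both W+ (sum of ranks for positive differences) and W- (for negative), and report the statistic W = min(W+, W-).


Step 1: Drop any zero differences (none here) and take |d_i|.
|d| = [5, 5, 5, 5, 7, 2, 1, 6, 2, 6]
Step 2: Midrank |d_i| (ties get averaged ranks).
ranks: |5|->5.5, |5|->5.5, |5|->5.5, |5|->5.5, |7|->10, |2|->2.5, |1|->1, |6|->8.5, |2|->2.5, |6|->8.5
Step 3: Attach original signs; sum ranks with positive sign and with negative sign.
W+ = 5.5 + 5.5 + 10 = 21
W- = 5.5 + 5.5 + 2.5 + 1 + 8.5 + 2.5 + 8.5 = 34
(Check: W+ + W- = 55 should equal n(n+1)/2 = 55.)
Step 4: Test statistic W = min(W+, W-) = 21.
Step 5: Ties in |d|, so use the tie-corrected normal approximation.
        E[W] = n(n+1)/4 = 10*11/4 = 27.5.
        Tie groups: |d|=2 (t=2), |d|=5 (t=4), |d|=6 (t=2); sum(t^3 - t) = 72.
        Var[W] = n(n+1)(2n+1)/24 - sum(t^3-t)/48 = 2310/24 - 72/48 = 94.75.
        z = (W - E[W]) / sqrt(Var[W]) = (21 - 27.5) / 9.7340 = -0.6678.
        Two-sided p = 2*Phi(z) = 0.504284.
Step 6: alpha = 0.05. fail to reject H0.

W+ = 21, W- = 34, W = min = 21, p = 0.504284, fail to reject H0.


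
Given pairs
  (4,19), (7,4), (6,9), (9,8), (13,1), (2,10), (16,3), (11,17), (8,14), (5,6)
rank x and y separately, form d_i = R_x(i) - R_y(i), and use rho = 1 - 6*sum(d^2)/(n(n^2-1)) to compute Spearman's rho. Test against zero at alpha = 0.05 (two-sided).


Step 1: Rank x and y separately (midranks; no ties here).
rank(x): 4->2, 7->5, 6->4, 9->7, 13->9, 2->1, 16->10, 11->8, 8->6, 5->3
rank(y): 19->10, 4->3, 9->6, 8->5, 1->1, 10->7, 3->2, 17->9, 14->8, 6->4
Step 2: d_i = R_x(i) - R_y(i); compute d_i^2.
  (2-10)^2=64, (5-3)^2=4, (4-6)^2=4, (7-5)^2=4, (9-1)^2=64, (1-7)^2=36, (10-2)^2=64, (8-9)^2=1, (6-8)^2=4, (3-4)^2=1
sum(d^2) = 246.
Step 3: rho = 1 - 6*246 / (10*(10^2 - 1)) = 1 - 1476/990 = -0.490909.
Step 4: Under H0, t = rho * sqrt((n-2)/(1-rho^2)) = -1.5938 ~ t(8).
Step 5: Two-sided p-value from the t-distribution with 8 df = 0.149656.
Step 6: alpha = 0.05. fail to reject H0.

rho = -0.4909, p = 0.149656, fail to reject H0 at alpha = 0.05.


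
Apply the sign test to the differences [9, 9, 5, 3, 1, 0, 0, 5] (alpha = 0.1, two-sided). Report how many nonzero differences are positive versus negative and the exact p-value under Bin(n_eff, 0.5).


Step 1: Discard zero differences. Original n = 8; n_eff = number of nonzero differences = 6.
Nonzero differences (with sign): +9, +9, +5, +3, +1, +5
Step 2: Count signs: positive = 6, negative = 0.
Step 3: Under H0: P(positive) = 0.5, so the number of positives S ~ Bin(6, 0.5).
Step 4: Two-sided exact p-value = sum of Bin(6,0.5) probabilities at or below the observed probability = 0.031250.
Step 5: alpha = 0.1. reject H0.

n_eff = 6, pos = 6, neg = 0, p = 0.031250, reject H0.


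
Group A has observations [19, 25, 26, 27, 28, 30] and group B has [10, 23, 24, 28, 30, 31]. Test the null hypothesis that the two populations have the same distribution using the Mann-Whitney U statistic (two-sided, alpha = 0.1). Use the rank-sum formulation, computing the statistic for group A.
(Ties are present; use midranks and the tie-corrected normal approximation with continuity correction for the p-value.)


Step 1: Combine and sort all 12 observations; assign midranks.
sorted (value, group): (10,Y), (19,X), (23,Y), (24,Y), (25,X), (26,X), (27,X), (28,X), (28,Y), (30,X), (30,Y), (31,Y)
ranks: 10->1, 19->2, 23->3, 24->4, 25->5, 26->6, 27->7, 28->8.5, 28->8.5, 30->10.5, 30->10.5, 31->12
Step 2: Rank sum for X: R1 = 2 + 5 + 6 + 7 + 8.5 + 10.5 = 39.
Step 3: U_X = R1 - n1(n1+1)/2 = 39 - 6*7/2 = 39 - 21 = 18.
       U_Y = n1*n2 - U_X = 36 - 18 = 18.
Step 4: Ties are present, so use the tie-corrected normal approximation (with continuity correction) for the p-value.
Step 5: p-value = 1.000000; compare to alpha = 0.1. fail to reject H0.

U_X = 18, p = 1.000000, fail to reject H0 at alpha = 0.1.


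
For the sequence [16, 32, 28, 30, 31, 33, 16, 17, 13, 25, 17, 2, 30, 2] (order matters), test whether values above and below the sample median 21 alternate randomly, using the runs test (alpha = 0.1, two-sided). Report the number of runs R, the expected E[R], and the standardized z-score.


Step 1: Compute median = 21; label A = above, B = below.
Labels in order: BAAAAABBBABBAB  (n_A = 7, n_B = 7)
Step 2: Count runs R = 7.
Step 3: Under H0 (random ordering), E[R] = 2*n_A*n_B/(n_A+n_B) + 1 = 2*7*7/14 + 1 = 8.0000.
        Var[R] = 2*n_A*n_B*(2*n_A*n_B - n_A - n_B) / ((n_A+n_B)^2 * (n_A+n_B-1)) = 8232/2548 = 3.2308.
        SD[R] = 1.7974.
Step 4: Continuity-corrected z = (R + 0.5 - E[R]) / SD[R] = (7 + 0.5 - 8.0000) / 1.7974 = -0.2782.
Step 5: Two-sided p-value via normal approximation = 2*(1 - Phi(|z|)) = 0.780879.
Step 6: alpha = 0.1. fail to reject H0.

R = 7, z = -0.2782, p = 0.780879, fail to reject H0.


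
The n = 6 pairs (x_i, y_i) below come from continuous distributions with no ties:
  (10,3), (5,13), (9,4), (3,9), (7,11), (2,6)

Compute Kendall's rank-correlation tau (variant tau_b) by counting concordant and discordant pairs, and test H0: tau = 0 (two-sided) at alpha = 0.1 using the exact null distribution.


Step 1: Enumerate the 15 unordered pairs (i,j) with i<j and classify each by sign(x_j-x_i) * sign(y_j-y_i).
  (1,2):dx=-5,dy=+10->D; (1,3):dx=-1,dy=+1->D; (1,4):dx=-7,dy=+6->D; (1,5):dx=-3,dy=+8->D
  (1,6):dx=-8,dy=+3->D; (2,3):dx=+4,dy=-9->D; (2,4):dx=-2,dy=-4->C; (2,5):dx=+2,dy=-2->D
  (2,6):dx=-3,dy=-7->C; (3,4):dx=-6,dy=+5->D; (3,5):dx=-2,dy=+7->D; (3,6):dx=-7,dy=+2->D
  (4,5):dx=+4,dy=+2->C; (4,6):dx=-1,dy=-3->C; (5,6):dx=-5,dy=-5->C
Step 2: C = 5, D = 10, total pairs = 15.
Step 3: tau = (C - D)/(n(n-1)/2) = (5 - 10)/15 = -0.333333.
Step 4: Exact two-sided p-value (enumerate n! = 720 permutations of y under H0): p = 0.469444.
Step 5: alpha = 0.1. fail to reject H0.

tau_b = -0.3333 (C=5, D=10), p = 0.469444, fail to reject H0.


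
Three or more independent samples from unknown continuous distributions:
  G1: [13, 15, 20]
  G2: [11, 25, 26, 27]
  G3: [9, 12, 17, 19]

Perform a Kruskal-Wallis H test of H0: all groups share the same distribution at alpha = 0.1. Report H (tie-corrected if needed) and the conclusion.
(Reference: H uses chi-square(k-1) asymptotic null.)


Step 1: Combine all N = 11 observations and assign midranks.
sorted (value, group, rank): (9,G3,1), (11,G2,2), (12,G3,3), (13,G1,4), (15,G1,5), (17,G3,6), (19,G3,7), (20,G1,8), (25,G2,9), (26,G2,10), (27,G2,11)
Step 2: Sum ranks within each group.
R_1 = 17 (n_1 = 3)
R_2 = 32 (n_2 = 4)
R_3 = 17 (n_3 = 4)
Step 3: H = 12/(N(N+1)) * sum(R_i^2/n_i) - 3(N+1)
     = 12/(11*12) * (17^2/3 + 32^2/4 + 17^2/4) - 3*12
     = 0.090909 * 424.583 - 36
     = 2.598485.
Step 4: No ties, so H is used without correction.
Step 5: Under H0, H ~ chi^2(2); p-value = 0.272738.
Step 6: alpha = 0.1. fail to reject H0.

H = 2.5985, df = 2, p = 0.272738, fail to reject H0.


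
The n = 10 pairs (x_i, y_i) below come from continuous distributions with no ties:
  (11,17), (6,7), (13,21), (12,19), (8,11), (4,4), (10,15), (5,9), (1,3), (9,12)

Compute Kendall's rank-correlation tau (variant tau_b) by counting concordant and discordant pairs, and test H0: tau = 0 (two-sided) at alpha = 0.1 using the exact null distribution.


Step 1: Enumerate the 45 unordered pairs (i,j) with i<j and classify each by sign(x_j-x_i) * sign(y_j-y_i).
  (1,2):dx=-5,dy=-10->C; (1,3):dx=+2,dy=+4->C; (1,4):dx=+1,dy=+2->C; (1,5):dx=-3,dy=-6->C
  (1,6):dx=-7,dy=-13->C; (1,7):dx=-1,dy=-2->C; (1,8):dx=-6,dy=-8->C; (1,9):dx=-10,dy=-14->C
  (1,10):dx=-2,dy=-5->C; (2,3):dx=+7,dy=+14->C; (2,4):dx=+6,dy=+12->C; (2,5):dx=+2,dy=+4->C
  (2,6):dx=-2,dy=-3->C; (2,7):dx=+4,dy=+8->C; (2,8):dx=-1,dy=+2->D; (2,9):dx=-5,dy=-4->C
  (2,10):dx=+3,dy=+5->C; (3,4):dx=-1,dy=-2->C; (3,5):dx=-5,dy=-10->C; (3,6):dx=-9,dy=-17->C
  (3,7):dx=-3,dy=-6->C; (3,8):dx=-8,dy=-12->C; (3,9):dx=-12,dy=-18->C; (3,10):dx=-4,dy=-9->C
  (4,5):dx=-4,dy=-8->C; (4,6):dx=-8,dy=-15->C; (4,7):dx=-2,dy=-4->C; (4,8):dx=-7,dy=-10->C
  (4,9):dx=-11,dy=-16->C; (4,10):dx=-3,dy=-7->C; (5,6):dx=-4,dy=-7->C; (5,7):dx=+2,dy=+4->C
  (5,8):dx=-3,dy=-2->C; (5,9):dx=-7,dy=-8->C; (5,10):dx=+1,dy=+1->C; (6,7):dx=+6,dy=+11->C
  (6,8):dx=+1,dy=+5->C; (6,9):dx=-3,dy=-1->C; (6,10):dx=+5,dy=+8->C; (7,8):dx=-5,dy=-6->C
  (7,9):dx=-9,dy=-12->C; (7,10):dx=-1,dy=-3->C; (8,9):dx=-4,dy=-6->C; (8,10):dx=+4,dy=+3->C
  (9,10):dx=+8,dy=+9->C
Step 2: C = 44, D = 1, total pairs = 45.
Step 3: tau = (C - D)/(n(n-1)/2) = (44 - 1)/45 = 0.955556.
Step 4: Exact two-sided p-value (enumerate n! = 3628800 permutations of y under H0): p = 0.000006.
Step 5: alpha = 0.1. reject H0.

tau_b = 0.9556 (C=44, D=1), p = 0.000006, reject H0.


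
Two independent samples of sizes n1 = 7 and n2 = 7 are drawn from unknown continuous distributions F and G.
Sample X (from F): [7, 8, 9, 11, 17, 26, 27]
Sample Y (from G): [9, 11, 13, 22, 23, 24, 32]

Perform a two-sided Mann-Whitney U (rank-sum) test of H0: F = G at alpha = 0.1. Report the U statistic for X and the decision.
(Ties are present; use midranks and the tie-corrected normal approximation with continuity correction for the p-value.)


Step 1: Combine and sort all 14 observations; assign midranks.
sorted (value, group): (7,X), (8,X), (9,X), (9,Y), (11,X), (11,Y), (13,Y), (17,X), (22,Y), (23,Y), (24,Y), (26,X), (27,X), (32,Y)
ranks: 7->1, 8->2, 9->3.5, 9->3.5, 11->5.5, 11->5.5, 13->7, 17->8, 22->9, 23->10, 24->11, 26->12, 27->13, 32->14
Step 2: Rank sum for X: R1 = 1 + 2 + 3.5 + 5.5 + 8 + 12 + 13 = 45.
Step 3: U_X = R1 - n1(n1+1)/2 = 45 - 7*8/2 = 45 - 28 = 17.
       U_Y = n1*n2 - U_X = 49 - 17 = 32.
Step 4: Ties are present, so use the tie-corrected normal approximation (with continuity correction) for the p-value.
Step 5: p-value = 0.370039; compare to alpha = 0.1. fail to reject H0.

U_X = 17, p = 0.370039, fail to reject H0 at alpha = 0.1.


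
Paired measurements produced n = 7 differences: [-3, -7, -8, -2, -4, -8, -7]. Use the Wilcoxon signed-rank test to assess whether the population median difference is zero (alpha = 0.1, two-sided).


Step 1: Drop any zero differences (none here) and take |d_i|.
|d| = [3, 7, 8, 2, 4, 8, 7]
Step 2: Midrank |d_i| (ties get averaged ranks).
ranks: |3|->2, |7|->4.5, |8|->6.5, |2|->1, |4|->3, |8|->6.5, |7|->4.5
Step 3: Attach original signs; sum ranks with positive sign and with negative sign.
W+ = 0 = 0
W- = 2 + 4.5 + 6.5 + 1 + 3 + 6.5 + 4.5 = 28
(Check: W+ + W- = 28 should equal n(n+1)/2 = 28.)
Step 4: Test statistic W = min(W+, W-) = 0.
Step 5: Ties in |d|, so use the tie-corrected normal approximation.
        E[W] = n(n+1)/4 = 7*8/4 = 14.
        Tie groups: |d|=7 (t=2), |d|=8 (t=2); sum(t^3 - t) = 12.
        Var[W] = n(n+1)(2n+1)/24 - sum(t^3-t)/48 = 840/24 - 12/48 = 34.75.
        z = (W - E[W]) / sqrt(Var[W]) = (0 - 14) / 5.8949 = -2.3749.
        Two-sided p = 2*Phi(z) = 0.017552.
Step 6: alpha = 0.1. reject H0.

W+ = 0, W- = 28, W = min = 0, p = 0.017552, reject H0.


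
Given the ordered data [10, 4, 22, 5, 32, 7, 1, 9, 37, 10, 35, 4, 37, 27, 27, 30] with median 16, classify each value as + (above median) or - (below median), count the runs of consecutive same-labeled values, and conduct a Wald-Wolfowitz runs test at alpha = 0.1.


Step 1: Compute median = 16; label A = above, B = below.
Labels in order: BBABABBBABABAAAA  (n_A = 8, n_B = 8)
Step 2: Count runs R = 10.
Step 3: Under H0 (random ordering), E[R] = 2*n_A*n_B/(n_A+n_B) + 1 = 2*8*8/16 + 1 = 9.0000.
        Var[R] = 2*n_A*n_B*(2*n_A*n_B - n_A - n_B) / ((n_A+n_B)^2 * (n_A+n_B-1)) = 14336/3840 = 3.7333.
        SD[R] = 1.9322.
Step 4: Continuity-corrected z = (R - 0.5 - E[R]) / SD[R] = (10 - 0.5 - 9.0000) / 1.9322 = 0.2588.
Step 5: Two-sided p-value via normal approximation = 2*(1 - Phi(|z|)) = 0.795809.
Step 6: alpha = 0.1. fail to reject H0.

R = 10, z = 0.2588, p = 0.795809, fail to reject H0.


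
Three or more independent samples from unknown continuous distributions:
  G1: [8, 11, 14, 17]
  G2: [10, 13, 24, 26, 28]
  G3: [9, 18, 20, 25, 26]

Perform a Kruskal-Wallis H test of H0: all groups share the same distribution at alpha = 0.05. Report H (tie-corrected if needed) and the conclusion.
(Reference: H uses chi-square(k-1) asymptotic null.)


Step 1: Combine all N = 14 observations and assign midranks.
sorted (value, group, rank): (8,G1,1), (9,G3,2), (10,G2,3), (11,G1,4), (13,G2,5), (14,G1,6), (17,G1,7), (18,G3,8), (20,G3,9), (24,G2,10), (25,G3,11), (26,G2,12.5), (26,G3,12.5), (28,G2,14)
Step 2: Sum ranks within each group.
R_1 = 18 (n_1 = 4)
R_2 = 44.5 (n_2 = 5)
R_3 = 42.5 (n_3 = 5)
Step 3: H = 12/(N(N+1)) * sum(R_i^2/n_i) - 3(N+1)
     = 12/(14*15) * (18^2/4 + 44.5^2/5 + 42.5^2/5) - 3*15
     = 0.057143 * 838.3 - 45
     = 2.902857.
Step 4: Ties present; correction factor C = 1 - 6/(14^3 - 14) = 0.997802. Corrected H = 2.902857 / 0.997802 = 2.909251.
Step 5: Under H0, H ~ chi^2(2); p-value = 0.233488.
Step 6: alpha = 0.05. fail to reject H0.

H = 2.9093, df = 2, p = 0.233488, fail to reject H0.


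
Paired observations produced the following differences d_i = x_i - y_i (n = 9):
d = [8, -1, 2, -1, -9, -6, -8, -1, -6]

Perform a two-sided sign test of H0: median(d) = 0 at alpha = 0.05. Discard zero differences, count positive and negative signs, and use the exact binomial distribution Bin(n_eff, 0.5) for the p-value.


Step 1: Discard zero differences. Original n = 9; n_eff = number of nonzero differences = 9.
Nonzero differences (with sign): +8, -1, +2, -1, -9, -6, -8, -1, -6
Step 2: Count signs: positive = 2, negative = 7.
Step 3: Under H0: P(positive) = 0.5, so the number of positives S ~ Bin(9, 0.5).
Step 4: Two-sided exact p-value = sum of Bin(9,0.5) probabilities at or below the observed probability = 0.179688.
Step 5: alpha = 0.05. fail to reject H0.

n_eff = 9, pos = 2, neg = 7, p = 0.179688, fail to reject H0.


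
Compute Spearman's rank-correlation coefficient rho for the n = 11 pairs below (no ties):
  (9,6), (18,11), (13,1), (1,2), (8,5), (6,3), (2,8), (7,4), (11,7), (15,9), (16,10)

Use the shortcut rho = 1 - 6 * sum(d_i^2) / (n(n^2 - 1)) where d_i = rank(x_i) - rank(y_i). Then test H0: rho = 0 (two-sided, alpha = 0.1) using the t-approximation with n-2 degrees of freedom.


Step 1: Rank x and y separately (midranks; no ties here).
rank(x): 9->6, 18->11, 13->8, 1->1, 8->5, 6->3, 2->2, 7->4, 11->7, 15->9, 16->10
rank(y): 6->6, 11->11, 1->1, 2->2, 5->5, 3->3, 8->8, 4->4, 7->7, 9->9, 10->10
Step 2: d_i = R_x(i) - R_y(i); compute d_i^2.
  (6-6)^2=0, (11-11)^2=0, (8-1)^2=49, (1-2)^2=1, (5-5)^2=0, (3-3)^2=0, (2-8)^2=36, (4-4)^2=0, (7-7)^2=0, (9-9)^2=0, (10-10)^2=0
sum(d^2) = 86.
Step 3: rho = 1 - 6*86 / (11*(11^2 - 1)) = 1 - 516/1320 = 0.609091.
Step 4: Under H0, t = rho * sqrt((n-2)/(1-rho^2)) = 2.3040 ~ t(9).
Step 5: Two-sided p-value from the t-distribution with 9 df = 0.046696.
Step 6: alpha = 0.1. reject H0.

rho = 0.6091, p = 0.046696, reject H0 at alpha = 0.1.
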